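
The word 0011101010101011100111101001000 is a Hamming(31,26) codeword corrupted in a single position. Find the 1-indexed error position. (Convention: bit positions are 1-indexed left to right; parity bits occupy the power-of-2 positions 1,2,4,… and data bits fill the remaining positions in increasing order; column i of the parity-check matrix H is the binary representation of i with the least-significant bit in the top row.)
Syndrome s = H · r^T (mod 2), r = 0011101010101011100111101001000:
  s[0] = (1010101010101010101010101010101)·(0011101010101011100111101001000) mod 2 = 0+0+1+0+1+0+1+0+1+0+1+0+1+0+1+0+1+0+0+0+1+0+1+0+1+0+0+0+0+0+0 mod 2 = 1
  s[1] = (0110011001100110011001100110011)·(0011101010101011100111101001000) mod 2 = 0+0+1+0+0+0+1+0+0+0+1+0+0+0+1+0+0+0+0+0+0+1+1+0+0+0+0+0+0+0+0 mod 2 = 0
  s[2] = (0001111000011110000111100001111)·(0011101010101011100111101001000) mod 2 = 0+0+0+1+1+0+1+0+0+0+0+0+1+0+1+0+0+0+0+1+1+1+1+0+0+0+0+1+0+0+0 mod 2 = 0
  s[3] = (0000000111111110000000011111111)·(0011101010101011100111101001000) mod 2 = 0+0+0+0+0+0+0+0+1+0+1+0+1+0+1+0+0+0+0+0+0+0+0+0+1+0+0+1+0+0+0 mod 2 = 0
  s[4] = (0000000000000001111111111111111)·(0011101010101011100111101001000) mod 2 = 0+0+0+0+0+0+0+0+0+0+0+0+0+0+0+1+1+0+0+1+1+1+1+0+1+0+0+1+0+0+0 mod 2 = 0
Syndrome = 10000
Column i of H is the binary representation of i, so the syndrome is the binary index of the flipped bit.
Read s = 10000 with s[0] as LSB: 1·2^0 + 0·2^1 + 0·2^2 + 0·2^3 + 0·2^4 = 1.
Error is at bit position 1.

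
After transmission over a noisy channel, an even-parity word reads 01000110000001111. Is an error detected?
Sum of received bits: 0+1+0+0+0+1+1+0+0+0+0+0+0+1+1+1+1 = 7; 7 mod 2 = 1. Result is 1 ≠ 0 → error detected.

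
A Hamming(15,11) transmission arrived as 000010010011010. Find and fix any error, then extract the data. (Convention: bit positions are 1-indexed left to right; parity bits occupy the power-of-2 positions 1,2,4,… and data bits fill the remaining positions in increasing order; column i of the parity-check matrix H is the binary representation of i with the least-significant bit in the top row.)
Syndrome s = H · r^T (mod 2), r = 000010010011010:
  s[0] = (101010101010101)·(000010010011010) mod 2 = 0+0+0+0+1+0+0+0+0+0+1+0+0+0+0 mod 2 = 0
  s[1] = (011001100110011)·(000010010011010) mod 2 = 0+0+0+0+0+0+0+0+0+0+1+0+0+1+0 mod 2 = 0
  s[2] = (000111100001111)·(000010010011010) mod 2 = 0+0+0+0+1+0+0+0+0+0+0+1+0+1+0 mod 2 = 1
  s[3] = (000000011111111)·(000010010011010) mod 2 = 0+0+0+0+0+0+0+1+0+0+1+1+0+1+0 mod 2 = 0
Syndrome = 0010
Column 4 of H equals this syndrome → error at bit 4 (1-indexed).
Flip bit 4: 000010010011010 → 000110010011010
Extract data bits at positions {3,5,6,7,9,10,11,12,13,14,15}: 01000011010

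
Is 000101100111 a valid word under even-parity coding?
Sum of all bits: 0+0+0+1+0+1+1+0+0+1+1+1 = 6; 6 mod 2 = 0. Result is 0 → valid parity.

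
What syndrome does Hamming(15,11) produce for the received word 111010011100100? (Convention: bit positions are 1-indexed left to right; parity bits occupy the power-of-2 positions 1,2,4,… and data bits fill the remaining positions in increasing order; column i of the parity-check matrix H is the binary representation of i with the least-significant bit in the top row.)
Syndrome s = H · r^T (mod 2), r = 111010011100100:
  s[0] = (101010101010101)·(111010011100100) mod 2 = 1+0+1+0+1+0+0+0+1+0+0+0+1+0+0 mod 2 = 1
  s[1] = (011001100110011)·(111010011100100) mod 2 = 0+1+1+0+0+0+0+0+0+1+0+0+0+0+0 mod 2 = 1
  s[2] = (000111100001111)·(111010011100100) mod 2 = 0+0+0+0+1+0+0+0+0+0+0+0+1+0+0 mod 2 = 0
  s[3] = (000000011111111)·(111010011100100) mod 2 = 0+0+0+0+0+0+0+1+1+1+0+0+1+0+0 mod 2 = 0
Syndrome = 1100
Non-zero syndrome: error at position 3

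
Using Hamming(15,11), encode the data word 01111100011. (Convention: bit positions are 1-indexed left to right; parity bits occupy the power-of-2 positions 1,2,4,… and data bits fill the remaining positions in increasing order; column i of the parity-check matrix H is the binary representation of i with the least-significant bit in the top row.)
Codeword c = d · G (mod 2), d = 01111100011:
  c[0] = d·G[:,0] = (01111100011)·(11011010101) mod 2 = 0+1+0+1+1+0+0+0+0+0+1 mod 2 = 0
  c[1] = d·G[:,1] = (01111100011)·(10110110011) mod 2 = 0+0+1+1+0+1+0+0+0+1+1 mod 2 = 1
  c[2] = d·G[:,2] = (01111100011)·(10000000000) mod 2 = 0+0+0+0+0+0+0+0+0+0+0 mod 2 = 0
  c[3] = d·G[:,3] = (01111100011)·(01110001111) mod 2 = 0+1+1+1+0+0+0+0+0+1+1 mod 2 = 1
  c[4] = d·G[:,4] = (01111100011)·(01000000000) mod 2 = 0+1+0+0+0+0+0+0+0+0+0 mod 2 = 1
  c[5] = d·G[:,5] = (01111100011)·(00100000000) mod 2 = 0+0+1+0+0+0+0+0+0+0+0 mod 2 = 1
  c[6] = d·G[:,6] = (01111100011)·(00010000000) mod 2 = 0+0+0+1+0+0+0+0+0+0+0 mod 2 = 1
  c[7] = d·G[:,7] = (01111100011)·(00001111111) mod 2 = 0+0+0+0+1+1+0+0+0+1+1 mod 2 = 0
  c[8] = d·G[:,8] = (01111100011)·(00001000000) mod 2 = 0+0+0+0+1+0+0+0+0+0+0 mod 2 = 1
  c[9] = d·G[:,9] = (01111100011)·(00000100000) mod 2 = 0+0+0+0+0+1+0+0+0+0+0 mod 2 = 1
  c[10] = d·G[:,10] = (01111100011)·(00000010000) mod 2 = 0+0+0+0+0+0+0+0+0+0+0 mod 2 = 0
  c[11] = d·G[:,11] = (01111100011)·(00000001000) mod 2 = 0+0+0+0+0+0+0+0+0+0+0 mod 2 = 0
  c[12] = d·G[:,12] = (01111100011)·(00000000100) mod 2 = 0+0+0+0+0+0+0+0+0+0+0 mod 2 = 0
  c[13] = d·G[:,13] = (01111100011)·(00000000010) mod 2 = 0+0+0+0+0+0+0+0+0+1+0 mod 2 = 1
  c[14] = d·G[:,14] = (01111100011)·(00000000001) mod 2 = 0+0+0+0+0+0+0+0+0+0+1 mod 2 = 1
Codeword = 010111101100011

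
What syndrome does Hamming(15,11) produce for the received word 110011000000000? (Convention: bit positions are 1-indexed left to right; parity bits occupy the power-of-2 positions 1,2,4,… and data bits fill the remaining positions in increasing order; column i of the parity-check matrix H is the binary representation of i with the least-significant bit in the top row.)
Syndrome s = H · r^T (mod 2), r = 110011000000000:
  s[0] = (101010101010101)·(110011000000000) mod 2 = 1+0+0+0+1+0+0+0+0+0+0+0+0+0+0 mod 2 = 0
  s[1] = (011001100110011)·(110011000000000) mod 2 = 0+1+0+0+0+1+0+0+0+0+0+0+0+0+0 mod 2 = 0
  s[2] = (000111100001111)·(110011000000000) mod 2 = 0+0+0+0+1+1+0+0+0+0+0+0+0+0+0 mod 2 = 0
  s[3] = (000000011111111)·(110011000000000) mod 2 = 0+0+0+0+0+0+0+0+0+0+0+0+0+0+0 mod 2 = 0
Syndrome = 0000
s = 0: no error detected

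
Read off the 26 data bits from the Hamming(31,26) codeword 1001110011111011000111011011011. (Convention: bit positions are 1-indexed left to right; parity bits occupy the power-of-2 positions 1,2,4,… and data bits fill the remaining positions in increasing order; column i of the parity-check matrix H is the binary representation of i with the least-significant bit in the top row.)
Parity bits occupy power-of-2 positions; data bits are at positions {3,5,6,7,9,10,11,12,13,14,15,17,18,19,20,21,22,23,24,25,26,27,28,29,30,31} (1-indexed).
Extract: c[3]=0 c[5]=1 c[6]=1 c[7]=0 c[9]=1 c[10]=1 c[11]=1 c[12]=1 c[13]=1 c[14]=0 c[15]=1 c[17]=0 c[18]=0 c[19]=0 c[20]=1 c[21]=1 c[22]=1 c[23]=0 c[24]=1 c[25]=1 c[26]=0 c[27]=1 c[28]=1 c[29]=0 c[30]=1 c[31]=1
Data = 01101111101000111011011011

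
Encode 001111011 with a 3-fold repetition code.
Repeat each bit 3× and concatenate:
0→000  0→000  1→111  1→111  1→111  1→111  0→000  1→111  1→111
Codeword = 000000111111111111000111111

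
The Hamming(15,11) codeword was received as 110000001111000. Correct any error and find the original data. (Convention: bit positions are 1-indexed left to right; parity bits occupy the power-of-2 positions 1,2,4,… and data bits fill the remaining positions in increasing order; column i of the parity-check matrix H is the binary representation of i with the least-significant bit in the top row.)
Syndrome s = H · r^T (mod 2), r = 110000001111000:
  s[0] = (101010101010101)·(110000001111000) mod 2 = 1+0+0+0+0+0+0+0+1+0+1+0+0+0+0 mod 2 = 1
  s[1] = (011001100110011)·(110000001111000) mod 2 = 0+1+0+0+0+0+0+0+0+1+1+0+0+0+0 mod 2 = 1
  s[2] = (000111100001111)·(110000001111000) mod 2 = 0+0+0+0+0+0+0+0+0+0+0+1+0+0+0 mod 2 = 1
  s[3] = (000000011111111)·(110000001111000) mod 2 = 0+0+0+0+0+0+0+0+1+1+1+1+0+0+0 mod 2 = 0
Syndrome = 1110
Column 7 of H equals this syndrome → error at bit 7 (1-indexed).
Flip bit 7: 110000001111000 → 110000101111000
Extract data bits at positions {3,5,6,7,9,10,11,12,13,14,15}: 00011111000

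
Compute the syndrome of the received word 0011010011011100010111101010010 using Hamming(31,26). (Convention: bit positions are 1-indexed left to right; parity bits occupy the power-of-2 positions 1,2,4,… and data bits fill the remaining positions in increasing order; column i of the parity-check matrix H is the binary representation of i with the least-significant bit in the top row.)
Syndrome s = H · r^T (mod 2), r = 0011010011011100010111101010010:
  s[0] = (1010101010101010101010101010101)·(0011010011011100010111101010010) mod 2 = 0+0+1+0+0+0+0+0+1+0+0+0+1+0+0+0+0+0+0+0+1+0+1+0+1+0+1+0+0+0+0 mod 2 = 1
  s[1] = (0110011001100110011001100110011)·(0011010011011100010111101010010) mod 2 = 0+0+1+0+0+1+0+0+0+1+0+0+0+1+0+0+0+1+0+0+0+1+1+0+0+0+1+0+0+1+0 mod 2 = 1
  s[2] = (0001111000011110000111100001111)·(0011010011011100010111101010010) mod 2 = 0+0+0+1+0+1+0+0+0+0+0+1+1+1+0+0+0+0+0+1+1+1+1+0+0+0+0+0+0+1+0 mod 2 = 0
  s[3] = (0000000111111110000000011111111)·(0011010011011100010111101010010) mod 2 = 0+0+0+0+0+0+0+0+1+1+0+1+1+1+0+0+0+0+0+0+0+0+0+0+1+0+1+0+0+1+0 mod 2 = 0
  s[4] = (0000000000000001111111111111111)·(0011010011011100010111101010010) mod 2 = 0+0+0+0+0+0+0+0+0+0+0+0+0+0+0+0+0+1+0+1+1+1+1+0+1+0+1+0+0+1+0 mod 2 = 0
Syndrome = 11000
Non-zero syndrome: error at position 3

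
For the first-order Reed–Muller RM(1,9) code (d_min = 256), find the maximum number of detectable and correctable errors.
Detection only: up to d_min − 1 = 255 errors.
Correction: up to ⌊(d_min − 1)/2⌋ = ⌊255/2⌋ = 127 errors.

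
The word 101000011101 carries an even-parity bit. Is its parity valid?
Sum of all bits: 1+0+1+0+0+0+0+1+1+1+0+1 = 6; 6 mod 2 = 0. Result is 0 → valid parity.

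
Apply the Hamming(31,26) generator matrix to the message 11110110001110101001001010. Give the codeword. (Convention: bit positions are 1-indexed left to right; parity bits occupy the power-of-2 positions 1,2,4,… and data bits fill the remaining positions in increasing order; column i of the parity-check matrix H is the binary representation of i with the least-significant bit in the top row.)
Codeword c = d · G (mod 2), d = 11110110001110101001001010:
  c[0] = d·G[:,0] = (11110110001110101001001010)·(11011010101101010101010101) mod 2 = 1+1+0+1+0+0+1+0+0+0+1+1+0+0+0+0+0+0+0+1+0+0+0+0+0+0 mod 2 = 1
  c[1] = d·G[:,1] = (11110110001110101001001010)·(10110110011011001100110011) mod 2 = 1+0+1+1+0+1+1+0+0+0+1+0+1+0+0+0+1+0+0+0+0+0+0+0+1+0 mod 2 = 1
  c[2] = d·G[:,2] = (11110110001110101001001010)·(10000000000000000000000000) mod 2 = 1+0+0+0+0+0+0+0+0+0+0+0+0+0+0+0+0+0+0+0+0+0+0+0+0+0 mod 2 = 1
  c[3] = d·G[:,3] = (11110110001110101001001010)·(01110001111000111100001111) mod 2 = 0+1+1+1+0+0+0+0+0+0+1+0+0+0+1+0+1+0+0+0+0+0+1+0+1+0 mod 2 = 0
  c[4] = d·G[:,4] = (11110110001110101001001010)·(01000000000000000000000000) mod 2 = 0+1+0+0+0+0+0+0+0+0+0+0+0+0+0+0+0+0+0+0+0+0+0+0+0+0 mod 2 = 1
  c[5] = d·G[:,5] = (11110110001110101001001010)·(00100000000000000000000000) mod 2 = 0+0+1+0+0+0+0+0+0+0+0+0+0+0+0+0+0+0+0+0+0+0+0+0+0+0 mod 2 = 1
  c[6] = d·G[:,6] = (11110110001110101001001010)·(00010000000000000000000000) mod 2 = 0+0+0+1+0+0+0+0+0+0+0+0+0+0+0+0+0+0+0+0+0+0+0+0+0+0 mod 2 = 1
  c[7] = d·G[:,7] = (11110110001110101001001010)·(00001111111000000011111111) mod 2 = 0+0+0+0+0+1+1+0+0+0+1+0+0+0+0+0+0+0+0+1+0+0+1+0+1+0 mod 2 = 0
  c[8] = d·G[:,8] = (11110110001110101001001010)·(00001000000000000000000000) mod 2 = 0+0+0+0+0+0+0+0+0+0+0+0+0+0+0+0+0+0+0+0+0+0+0+0+0+0 mod 2 = 0
  c[9] = d·G[:,9] = (11110110001110101001001010)·(00000100000000000000000000) mod 2 = 0+0+0+0+0+1+0+0+0+0+0+0+0+0+0+0+0+0+0+0+0+0+0+0+0+0 mod 2 = 1
  c[10] = d·G[:,10] = (11110110001110101001001010)·(00000010000000000000000000) mod 2 = 0+0+0+0+0+0+1+0+0+0+0+0+0+0+0+0+0+0+0+0+0+0+0+0+0+0 mod 2 = 1
  c[11] = d·G[:,11] = (11110110001110101001001010)·(00000001000000000000000000) mod 2 = 0+0+0+0+0+0+0+0+0+0+0+0+0+0+0+0+0+0+0+0+0+0+0+0+0+0 mod 2 = 0
  c[12] = d·G[:,12] = (11110110001110101001001010)·(00000000100000000000000000) mod 2 = 0+0+0+0+0+0+0+0+0+0+0+0+0+0+0+0+0+0+0+0+0+0+0+0+0+0 mod 2 = 0
  c[13] = d·G[:,13] = (11110110001110101001001010)·(00000000010000000000000000) mod 2 = 0+0+0+0+0+0+0+0+0+0+0+0+0+0+0+0+0+0+0+0+0+0+0+0+0+0 mod 2 = 0
  c[14] = d·G[:,14] = (11110110001110101001001010)·(00000000001000000000000000) mod 2 = 0+0+0+0+0+0+0+0+0+0+1+0+0+0+0+0+0+0+0+0+0+0+0+0+0+0 mod 2 = 1
  c[15] = d·G[:,15] = (11110110001110101001001010)·(00000000000111111111111111) mod 2 = 0+0+0+0+0+0+0+0+0+0+0+1+1+0+1+0+1+0+0+1+0+0+1+0+1+0 mod 2 = 1
  c[16] = d·G[:,16] = (11110110001110101001001010)·(00000000000100000000000000) mod 2 = 0+0+0+0+0+0+0+0+0+0+0+1+0+0+0+0+0+0+0+0+0+0+0+0+0+0 mod 2 = 1
  c[17] = d·G[:,17] = (11110110001110101001001010)·(00000000000010000000000000) mod 2 = 0+0+0+0+0+0+0+0+0+0+0+0+1+0+0+0+0+0+0+0+0+0+0+0+0+0 mod 2 = 1
  c[18] = d·G[:,18] = (11110110001110101001001010)·(00000000000001000000000000) mod 2 = 0+0+0+0+0+0+0+0+0+0+0+0+0+0+0+0+0+0+0+0+0+0+0+0+0+0 mod 2 = 0
  c[19] = d·G[:,19] = (11110110001110101001001010)·(00000000000000100000000000) mod 2 = 0+0+0+0+0+0+0+0+0+0+0+0+0+0+1+0+0+0+0+0+0+0+0+0+0+0 mod 2 = 1
  c[20] = d·G[:,20] = (11110110001110101001001010)·(00000000000000010000000000) mod 2 = 0+0+0+0+0+0+0+0+0+0+0+0+0+0+0+0+0+0+0+0+0+0+0+0+0+0 mod 2 = 0
  c[21] = d·G[:,21] = (11110110001110101001001010)·(00000000000000001000000000) mod 2 = 0+0+0+0+0+0+0+0+0+0+0+0+0+0+0+0+1+0+0+0+0+0+0+0+0+0 mod 2 = 1
  c[22] = d·G[:,22] = (11110110001110101001001010)·(00000000000000000100000000) mod 2 = 0+0+0+0+0+0+0+0+0+0+0+0+0+0+0+0+0+0+0+0+0+0+0+0+0+0 mod 2 = 0
  c[23] = d·G[:,23] = (11110110001110101001001010)·(00000000000000000010000000) mod 2 = 0+0+0+0+0+0+0+0+0+0+0+0+0+0+0+0+0+0+0+0+0+0+0+0+0+0 mod 2 = 0
  c[24] = d·G[:,24] = (11110110001110101001001010)·(00000000000000000001000000) mod 2 = 0+0+0+0+0+0+0+0+0+0+0+0+0+0+0+0+0+0+0+1+0+0+0+0+0+0 mod 2 = 1
  c[25] = d·G[:,25] = (11110110001110101001001010)·(00000000000000000000100000) mod 2 = 0+0+0+0+0+0+0+0+0+0+0+0+0+0+0+0+0+0+0+0+0+0+0+0+0+0 mod 2 = 0
  c[26] = d·G[:,26] = (11110110001110101001001010)·(00000000000000000000010000) mod 2 = 0+0+0+0+0+0+0+0+0+0+0+0+0+0+0+0+0+0+0+0+0+0+0+0+0+0 mod 2 = 0
  c[27] = d·G[:,27] = (11110110001110101001001010)·(00000000000000000000001000) mod 2 = 0+0+0+0+0+0+0+0+0+0+0+0+0+0+0+0+0+0+0+0+0+0+1+0+0+0 mod 2 = 1
  c[28] = d·G[:,28] = (11110110001110101001001010)·(00000000000000000000000100) mod 2 = 0+0+0+0+0+0+0+0+0+0+0+0+0+0+0+0+0+0+0+0+0+0+0+0+0+0 mod 2 = 0
  c[29] = d·G[:,29] = (11110110001110101001001010)·(00000000000000000000000010) mod 2 = 0+0+0+0+0+0+0+0+0+0+0+0+0+0+0+0+0+0+0+0+0+0+0+0+1+0 mod 2 = 1
  c[30] = d·G[:,30] = (11110110001110101001001010)·(00000000000000000000000001) mod 2 = 0+0+0+0+0+0+0+0+0+0+0+0+0+0+0+0+0+0+0+0+0+0+0+0+0+0 mod 2 = 0
Codeword = 1110111001100011110101001001010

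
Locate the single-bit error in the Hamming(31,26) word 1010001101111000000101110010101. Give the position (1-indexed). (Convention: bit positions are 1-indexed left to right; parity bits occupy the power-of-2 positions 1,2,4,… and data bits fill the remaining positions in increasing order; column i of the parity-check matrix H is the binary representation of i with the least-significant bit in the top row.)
Syndrome s = H · r^T (mod 2), r = 1010001101111000000101110010101:
  s[0] = (1010101010101010101010101010101)·(1010001101111000000101110010101) mod 2 = 1+0+1+0+0+0+1+0+0+0+1+0+1+0+0+0+0+0+0+0+0+0+1+0+0+0+1+0+1+0+1 mod 2 = 1
  s[1] = (0110011001100110011001100110011)·(1010001101111000000101110010101) mod 2 = 0+0+1+0+0+0+1+0+0+1+1+0+0+0+0+0+0+0+0+0+0+1+1+0+0+0+1+0+0+0+1 mod 2 = 0
  s[2] = (0001111000011110000111100001111)·(1010001101111000000101110010101) mod 2 = 0+0+0+0+0+0+1+0+0+0+0+1+1+0+0+0+0+0+0+1+0+1+1+0+0+0+0+0+1+0+1 mod 2 = 0
  s[3] = (0000000111111110000000011111111)·(1010001101111000000101110010101) mod 2 = 0+0+0+0+0+0+0+1+0+1+1+1+1+0+0+0+0+0+0+0+0+0+0+1+0+0+1+0+1+0+1 mod 2 = 1
  s[4] = (0000000000000001111111111111111)·(1010001101111000000101110010101) mod 2 = 0+0+0+0+0+0+0+0+0+0+0+0+0+0+0+0+0+0+0+1+0+1+1+1+0+0+1+0+1+0+1 mod 2 = 1
Syndrome = 10011
Column i of H is the binary representation of i, so the syndrome is the binary index of the flipped bit.
Read s = 10011 with s[0] as LSB: 1·2^0 + 0·2^1 + 0·2^2 + 1·2^3 + 1·2^4 = 25.
Error is at bit position 25.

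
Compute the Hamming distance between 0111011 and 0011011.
XOR = 0100000, count of 1s = 1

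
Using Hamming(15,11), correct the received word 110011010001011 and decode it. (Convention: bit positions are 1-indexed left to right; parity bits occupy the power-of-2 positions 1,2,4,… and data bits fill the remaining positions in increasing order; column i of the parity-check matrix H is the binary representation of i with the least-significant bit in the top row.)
Syndrome s = H · r^T (mod 2), r = 110011010001011:
  s[0] = (101010101010101)·(110011010001011) mod 2 = 1+0+0+0+1+0+0+0+0+0+0+0+0+0+1 mod 2 = 1
  s[1] = (011001100110011)·(110011010001011) mod 2 = 0+1+0+0+0+1+0+0+0+0+0+0+0+1+1 mod 2 = 0
  s[2] = (000111100001111)·(110011010001011) mod 2 = 0+0+0+0+1+1+0+0+0+0+0+1+0+1+1 mod 2 = 1
  s[3] = (000000011111111)·(110011010001011) mod 2 = 0+0+0+0+0+0+0+1+0+0+0+1+0+1+1 mod 2 = 0
Syndrome = 1010
Column 5 of H equals this syndrome → error at bit 5 (1-indexed).
Flip bit 5: 110011010001011 → 110001010001011
Extract data bits at positions {3,5,6,7,9,10,11,12,13,14,15}: 00100001011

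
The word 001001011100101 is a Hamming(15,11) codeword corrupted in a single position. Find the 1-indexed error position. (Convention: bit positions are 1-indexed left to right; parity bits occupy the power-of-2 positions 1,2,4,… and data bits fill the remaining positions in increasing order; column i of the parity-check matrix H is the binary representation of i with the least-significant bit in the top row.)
Syndrome s = H · r^T (mod 2), r = 001001011100101:
  s[0] = (101010101010101)·(001001011100101) mod 2 = 0+0+1+0+0+0+0+0+1+0+0+0+1+0+1 mod 2 = 0
  s[1] = (011001100110011)·(001001011100101) mod 2 = 0+0+1+0+0+1+0+0+0+1+0+0+0+0+1 mod 2 = 0
  s[2] = (000111100001111)·(001001011100101) mod 2 = 0+0+0+0+0+1+0+0+0+0+0+0+1+0+1 mod 2 = 1
  s[3] = (000000011111111)·(001001011100101) mod 2 = 0+0+0+0+0+0+0+1+1+1+0+0+1+0+1 mod 2 = 1
Syndrome = 0011
Column i of H is the binary representation of i, so the syndrome is the binary index of the flipped bit.
Read s = 0011 with s[0] as LSB: 0·2^0 + 0·2^1 + 1·2^2 + 1·2^3 = 12.
Error is at bit position 12.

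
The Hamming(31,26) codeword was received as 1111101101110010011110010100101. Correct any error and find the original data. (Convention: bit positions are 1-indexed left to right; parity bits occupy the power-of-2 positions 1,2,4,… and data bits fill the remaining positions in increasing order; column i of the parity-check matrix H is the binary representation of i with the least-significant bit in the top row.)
Syndrome s = H · r^T (mod 2), r = 1111101101110010011110010100101:
  s[0] = (1010101010101010101010101010101)·(1111101101110010011110010100101) mod 2 = 1+0+1+0+1+0+1+0+0+0+1+0+0+0+1+0+0+0+1+0+1+0+0+0+0+0+0+0+1+0+1 mod 2 = 0
  s[1] = (0110011001100110011001100110011)·(1111101101110010011110010100101) mod 2 = 0+1+1+0+0+0+1+0+0+1+1+0+0+0+1+0+0+1+1+0+0+0+0+0+0+1+0+0+0+0+1 mod 2 = 0
  s[2] = (0001111000011110000111100001111)·(1111101101110010011110010100101) mod 2 = 0+0+0+1+1+0+1+0+0+0+0+1+0+0+1+0+0+0+0+1+1+0+0+0+0+0+0+0+1+0+1 mod 2 = 1
  s[3] = (0000000111111110000000011111111)·(1111101101110010011110010100101) mod 2 = 0+0+0+0+0+0+0+1+0+1+1+1+0+0+1+0+0+0+0+0+0+0+0+1+0+1+0+0+1+0+1 mod 2 = 1
  s[4] = (0000000000000001111111111111111)·(1111101101110010011110010100101) mod 2 = 0+0+0+0+0+0+0+0+0+0+0+0+0+0+0+0+0+1+1+1+1+0+0+1+0+1+0+0+1+0+1 mod 2 = 0
Syndrome = 00110
Column 12 of H equals this syndrome → error at bit 12 (1-indexed).
Flip bit 12: 1111101101110010011110010100101 → 1111101101100010011110010100101
Extract data bits at positions {3,5,6,7,9,10,11,12,13,14,15,17,18,19,20,21,22,23,24,25,26,27,28,29,30,31}: 11010110001011110010100101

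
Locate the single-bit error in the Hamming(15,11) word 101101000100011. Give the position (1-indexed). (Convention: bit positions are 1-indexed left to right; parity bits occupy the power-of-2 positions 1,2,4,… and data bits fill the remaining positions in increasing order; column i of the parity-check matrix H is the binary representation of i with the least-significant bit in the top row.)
Syndrome s = H · r^T (mod 2), r = 101101000100011:
  s[0] = (101010101010101)·(101101000100011) mod 2 = 1+0+1+0+0+0+0+0+0+0+0+0+0+0+1 mod 2 = 1
  s[1] = (011001100110011)·(101101000100011) mod 2 = 0+0+1+0+0+1+0+0+0+1+0+0+0+1+1 mod 2 = 1
  s[2] = (000111100001111)·(101101000100011) mod 2 = 0+0+0+1+0+1+0+0+0+0+0+0+0+1+1 mod 2 = 0
  s[3] = (000000011111111)·(101101000100011) mod 2 = 0+0+0+0+0+0+0+0+0+1+0+0+0+1+1 mod 2 = 1
Syndrome = 1101
Column i of H is the binary representation of i, so the syndrome is the binary index of the flipped bit.
Read s = 1101 with s[0] as LSB: 1·2^0 + 1·2^1 + 0·2^2 + 1·2^3 = 11.
Error is at bit position 11.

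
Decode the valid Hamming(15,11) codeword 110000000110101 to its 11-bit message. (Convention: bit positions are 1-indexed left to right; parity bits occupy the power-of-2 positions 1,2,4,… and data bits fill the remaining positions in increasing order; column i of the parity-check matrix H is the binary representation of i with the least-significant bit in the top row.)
Parity bits occupy power-of-2 positions; data bits are at positions {3,5,6,7,9,10,11,12,13,14,15} (1-indexed).
Extract: c[3]=0 c[5]=0 c[6]=0 c[7]=0 c[9]=0 c[10]=1 c[11]=1 c[12]=0 c[13]=1 c[14]=0 c[15]=1
Data = 00000110101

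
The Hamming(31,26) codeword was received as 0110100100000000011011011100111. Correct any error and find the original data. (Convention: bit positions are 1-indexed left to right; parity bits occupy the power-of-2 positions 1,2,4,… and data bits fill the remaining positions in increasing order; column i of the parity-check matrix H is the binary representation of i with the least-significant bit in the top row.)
Syndrome s = H · r^T (mod 2), r = 0110100100000000011011011100111:
  s[0] = (1010101010101010101010101010101)·(0110100100000000011011011100111) mod 2 = 0+0+1+0+1+0+0+0+0+0+0+0+0+0+0+0+0+0+1+0+1+0+0+0+1+0+0+0+1+0+1 mod 2 = 1
  s[1] = (0110011001100110011001100110011)·(0110100100000000011011011100111) mod 2 = 0+1+1+0+0+0+0+0+0+0+0+0+0+0+0+0+0+1+1+0+0+1+0+0+0+1+0+0+0+1+1 mod 2 = 0
  s[2] = (0001111000011110000111100001111)·(0110100100000000011011011100111) mod 2 = 0+0+0+0+1+0+0+0+0+0+0+0+0+0+0+0+0+0+0+0+1+1+0+0+0+0+0+0+1+1+1 mod 2 = 0
  s[3] = (0000000111111110000000011111111)·(0110100100000000011011011100111) mod 2 = 0+0+0+0+0+0+0+1+0+0+0+0+0+0+0+0+0+0+0+0+0+0+0+1+1+1+0+0+1+1+1 mod 2 = 1
  s[4] = (0000000000000001111111111111111)·(0110100100000000011011011100111) mod 2 = 0+0+0+0+0+0+0+0+0+0+0+0+0+0+0+0+0+1+1+0+1+1+0+1+1+1+0+0+1+1+1 mod 2 = 0
Syndrome = 10010
Column 9 of H equals this syndrome → error at bit 9 (1-indexed).
Flip bit 9: 0110100100000000011011011100111 → 0110100110000000011011011100111
Extract data bits at positions {3,5,6,7,9,10,11,12,13,14,15,17,18,19,20,21,22,23,24,25,26,27,28,29,30,31}: 11001000000011011011100111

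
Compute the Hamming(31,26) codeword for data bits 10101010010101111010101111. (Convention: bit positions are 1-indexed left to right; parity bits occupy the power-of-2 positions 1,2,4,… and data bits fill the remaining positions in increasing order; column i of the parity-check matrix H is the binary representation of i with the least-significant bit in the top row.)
Codeword c = d · G (mod 2), d = 10101010010101111010101111:
  c[0] = d·G[:,0] = (10101010010101111010101111)·(11011010101101010101010101) mod 2 = 1+0+0+0+1+0+1+0+0+0+0+1+0+1+0+1+0+0+0+0+0+0+0+1+0+1 mod 2 = 0
  c[1] = d·G[:,1] = (10101010010101111010101111)·(10110110011011001100110011) mod 2 = 1+0+1+0+0+0+1+0+0+1+0+0+0+1+0+0+1+0+0+0+1+0+0+0+1+1 mod 2 = 1
  c[2] = d·G[:,2] = (10101010010101111010101111)·(10000000000000000000000000) mod 2 = 1+0+0+0+0+0+0+0+0+0+0+0+0+0+0+0+0+0+0+0+0+0+0+0+0+0 mod 2 = 1
  c[3] = d·G[:,3] = (10101010010101111010101111)·(01110001111000111100001111) mod 2 = 0+0+1+0+0+0+0+0+0+1+0+0+0+0+1+1+1+0+0+0+0+0+1+1+1+1 mod 2 = 1
  c[4] = d·G[:,4] = (10101010010101111010101111)·(01000000000000000000000000) mod 2 = 0+0+0+0+0+0+0+0+0+0+0+0+0+0+0+0+0+0+0+0+0+0+0+0+0+0 mod 2 = 0
  c[5] = d·G[:,5] = (10101010010101111010101111)·(00100000000000000000000000) mod 2 = 0+0+1+0+0+0+0+0+0+0+0+0+0+0+0+0+0+0+0+0+0+0+0+0+0+0 mod 2 = 1
  c[6] = d·G[:,6] = (10101010010101111010101111)·(00010000000000000000000000) mod 2 = 0+0+0+0+0+0+0+0+0+0+0+0+0+0+0+0+0+0+0+0+0+0+0+0+0+0 mod 2 = 0
  c[7] = d·G[:,7] = (10101010010101111010101111)·(00001111111000000011111111) mod 2 = 0+0+0+0+1+0+1+0+0+1+0+0+0+0+0+0+0+0+1+0+1+0+1+1+1+1 mod 2 = 1
  c[8] = d·G[:,8] = (10101010010101111010101111)·(00001000000000000000000000) mod 2 = 0+0+0+0+1+0+0+0+0+0+0+0+0+0+0+0+0+0+0+0+0+0+0+0+0+0 mod 2 = 1
  c[9] = d·G[:,9] = (10101010010101111010101111)·(00000100000000000000000000) mod 2 = 0+0+0+0+0+0+0+0+0+0+0+0+0+0+0+0+0+0+0+0+0+0+0+0+0+0 mod 2 = 0
  c[10] = d·G[:,10] = (10101010010101111010101111)·(00000010000000000000000000) mod 2 = 0+0+0+0+0+0+1+0+0+0+0+0+0+0+0+0+0+0+0+0+0+0+0+0+0+0 mod 2 = 1
  c[11] = d·G[:,11] = (10101010010101111010101111)·(00000001000000000000000000) mod 2 = 0+0+0+0+0+0+0+0+0+0+0+0+0+0+0+0+0+0+0+0+0+0+0+0+0+0 mod 2 = 0
  c[12] = d·G[:,12] = (10101010010101111010101111)·(00000000100000000000000000) mod 2 = 0+0+0+0+0+0+0+0+0+0+0+0+0+0+0+0+0+0+0+0+0+0+0+0+0+0 mod 2 = 0
  c[13] = d·G[:,13] = (10101010010101111010101111)·(00000000010000000000000000) mod 2 = 0+0+0+0+0+0+0+0+0+1+0+0+0+0+0+0+0+0+0+0+0+0+0+0+0+0 mod 2 = 1
  c[14] = d·G[:,14] = (10101010010101111010101111)·(00000000001000000000000000) mod 2 = 0+0+0+0+0+0+0+0+0+0+0+0+0+0+0+0+0+0+0+0+0+0+0+0+0+0 mod 2 = 0
  c[15] = d·G[:,15] = (10101010010101111010101111)·(00000000000111111111111111) mod 2 = 0+0+0+0+0+0+0+0+0+0+0+1+0+1+1+1+1+0+1+0+1+0+1+1+1+1 mod 2 = 1
  c[16] = d·G[:,16] = (10101010010101111010101111)·(00000000000100000000000000) mod 2 = 0+0+0+0+0+0+0+0+0+0+0+1+0+0+0+0+0+0+0+0+0+0+0+0+0+0 mod 2 = 1
  c[17] = d·G[:,17] = (10101010010101111010101111)·(00000000000010000000000000) mod 2 = 0+0+0+0+0+0+0+0+0+0+0+0+0+0+0+0+0+0+0+0+0+0+0+0+0+0 mod 2 = 0
  c[18] = d·G[:,18] = (10101010010101111010101111)·(00000000000001000000000000) mod 2 = 0+0+0+0+0+0+0+0+0+0+0+0+0+1+0+0+0+0+0+0+0+0+0+0+0+0 mod 2 = 1
  c[19] = d·G[:,19] = (10101010010101111010101111)·(00000000000000100000000000) mod 2 = 0+0+0+0+0+0+0+0+0+0+0+0+0+0+1+0+0+0+0+0+0+0+0+0+0+0 mod 2 = 1
  c[20] = d·G[:,20] = (10101010010101111010101111)·(00000000000000010000000000) mod 2 = 0+0+0+0+0+0+0+0+0+0+0+0+0+0+0+1+0+0+0+0+0+0+0+0+0+0 mod 2 = 1
  c[21] = d·G[:,21] = (10101010010101111010101111)·(00000000000000001000000000) mod 2 = 0+0+0+0+0+0+0+0+0+0+0+0+0+0+0+0+1+0+0+0+0+0+0+0+0+0 mod 2 = 1
  c[22] = d·G[:,22] = (10101010010101111010101111)·(00000000000000000100000000) mod 2 = 0+0+0+0+0+0+0+0+0+0+0+0+0+0+0+0+0+0+0+0+0+0+0+0+0+0 mod 2 = 0
  c[23] = d·G[:,23] = (10101010010101111010101111)·(00000000000000000010000000) mod 2 = 0+0+0+0+0+0+0+0+0+0+0+0+0+0+0+0+0+0+1+0+0+0+0+0+0+0 mod 2 = 1
  c[24] = d·G[:,24] = (10101010010101111010101111)·(00000000000000000001000000) mod 2 = 0+0+0+0+0+0+0+0+0+0+0+0+0+0+0+0+0+0+0+0+0+0+0+0+0+0 mod 2 = 0
  c[25] = d·G[:,25] = (10101010010101111010101111)·(00000000000000000000100000) mod 2 = 0+0+0+0+0+0+0+0+0+0+0+0+0+0+0+0+0+0+0+0+1+0+0+0+0+0 mod 2 = 1
  c[26] = d·G[:,26] = (10101010010101111010101111)·(00000000000000000000010000) mod 2 = 0+0+0+0+0+0+0+0+0+0+0+0+0+0+0+0+0+0+0+0+0+0+0+0+0+0 mod 2 = 0
  c[27] = d·G[:,27] = (10101010010101111010101111)·(00000000000000000000001000) mod 2 = 0+0+0+0+0+0+0+0+0+0+0+0+0+0+0+0+0+0+0+0+0+0+1+0+0+0 mod 2 = 1
  c[28] = d·G[:,28] = (10101010010101111010101111)·(00000000000000000000000100) mod 2 = 0+0+0+0+0+0+0+0+0+0+0+0+0+0+0+0+0+0+0+0+0+0+0+1+0+0 mod 2 = 1
  c[29] = d·G[:,29] = (10101010010101111010101111)·(00000000000000000000000010) mod 2 = 0+0+0+0+0+0+0+0+0+0+0+0+0+0+0+0+0+0+0+0+0+0+0+0+1+0 mod 2 = 1
  c[30] = d·G[:,30] = (10101010010101111010101111)·(00000000000000000000000001) mod 2 = 0+0+0+0+0+0+0+0+0+0+0+0+0+0+0+0+0+0+0+0+0+0+0+0+0+1 mod 2 = 1
Codeword = 0111010110100101101111010101111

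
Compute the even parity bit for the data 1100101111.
Sum of data bits: 1+1+0+0+1+0+1+1+1+1 = 7.
7 mod 2 = 1, so parity bit = 1.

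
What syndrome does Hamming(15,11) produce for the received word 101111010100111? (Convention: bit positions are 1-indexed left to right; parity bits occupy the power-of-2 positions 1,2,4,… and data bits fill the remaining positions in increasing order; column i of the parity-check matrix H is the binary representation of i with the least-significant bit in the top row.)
Syndrome s = H · r^T (mod 2), r = 101111010100111:
  s[0] = (101010101010101)·(101111010100111) mod 2 = 1+0+1+0+1+0+0+0+0+0+0+0+1+0+1 mod 2 = 1
  s[1] = (011001100110011)·(101111010100111) mod 2 = 0+0+1+0+0+1+0+0+0+1+0+0+0+1+1 mod 2 = 1
  s[2] = (000111100001111)·(101111010100111) mod 2 = 0+0+0+1+1+1+0+0+0+0+0+0+1+1+1 mod 2 = 0
  s[3] = (000000011111111)·(101111010100111) mod 2 = 0+0+0+0+0+0+0+1+0+1+0+0+1+1+1 mod 2 = 1
Syndrome = 1101
Non-zero syndrome: error at position 11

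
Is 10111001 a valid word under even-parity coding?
Sum of all bits: 1+0+1+1+1+0+0+1 = 5; 5 mod 2 = 1. Result is 1 → parity error detected.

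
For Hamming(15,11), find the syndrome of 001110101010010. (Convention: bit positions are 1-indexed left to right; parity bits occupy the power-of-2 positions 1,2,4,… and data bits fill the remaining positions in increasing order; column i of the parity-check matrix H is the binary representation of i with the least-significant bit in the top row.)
Syndrome s = H · r^T (mod 2), r = 001110101010010:
  s[0] = (101010101010101)·(001110101010010) mod 2 = 0+0+1+0+1+0+1+0+1+0+1+0+0+0+0 mod 2 = 1
  s[1] = (011001100110011)·(001110101010010) mod 2 = 0+0+1+0+0+0+1+0+0+0+1+0+0+1+0 mod 2 = 0
  s[2] = (000111100001111)·(001110101010010) mod 2 = 0+0+0+1+1+0+1+0+0+0+0+0+0+1+0 mod 2 = 0
  s[3] = (000000011111111)·(001110101010010) mod 2 = 0+0+0+0+0+0+0+0+1+0+1+0+0+1+0 mod 2 = 1
Syndrome = 1001
Non-zero syndrome: error at position 9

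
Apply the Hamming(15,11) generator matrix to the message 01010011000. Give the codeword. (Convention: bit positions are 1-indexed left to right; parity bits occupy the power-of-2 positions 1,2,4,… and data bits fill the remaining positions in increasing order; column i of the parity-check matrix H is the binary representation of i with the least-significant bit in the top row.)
Codeword c = d · G (mod 2), d = 01010011000:
  c[0] = d·G[:,0] = (01010011000)·(11011010101) mod 2 = 0+1+0+1+0+0+1+0+0+0+0 mod 2 = 1
  c[1] = d·G[:,1] = (01010011000)·(10110110011) mod 2 = 0+0+0+1+0+0+1+0+0+0+0 mod 2 = 0
  c[2] = d·G[:,2] = (01010011000)·(10000000000) mod 2 = 0+0+0+0+0+0+0+0+0+0+0 mod 2 = 0
  c[3] = d·G[:,3] = (01010011000)·(01110001111) mod 2 = 0+1+0+1+0+0+0+1+0+0+0 mod 2 = 1
  c[4] = d·G[:,4] = (01010011000)·(01000000000) mod 2 = 0+1+0+0+0+0+0+0+0+0+0 mod 2 = 1
  c[5] = d·G[:,5] = (01010011000)·(00100000000) mod 2 = 0+0+0+0+0+0+0+0+0+0+0 mod 2 = 0
  c[6] = d·G[:,6] = (01010011000)·(00010000000) mod 2 = 0+0+0+1+0+0+0+0+0+0+0 mod 2 = 1
  c[7] = d·G[:,7] = (01010011000)·(00001111111) mod 2 = 0+0+0+0+0+0+1+1+0+0+0 mod 2 = 0
  c[8] = d·G[:,8] = (01010011000)·(00001000000) mod 2 = 0+0+0+0+0+0+0+0+0+0+0 mod 2 = 0
  c[9] = d·G[:,9] = (01010011000)·(00000100000) mod 2 = 0+0+0+0+0+0+0+0+0+0+0 mod 2 = 0
  c[10] = d·G[:,10] = (01010011000)·(00000010000) mod 2 = 0+0+0+0+0+0+1+0+0+0+0 mod 2 = 1
  c[11] = d·G[:,11] = (01010011000)·(00000001000) mod 2 = 0+0+0+0+0+0+0+1+0+0+0 mod 2 = 1
  c[12] = d·G[:,12] = (01010011000)·(00000000100) mod 2 = 0+0+0+0+0+0+0+0+0+0+0 mod 2 = 0
  c[13] = d·G[:,13] = (01010011000)·(00000000010) mod 2 = 0+0+0+0+0+0+0+0+0+0+0 mod 2 = 0
  c[14] = d·G[:,14] = (01010011000)·(00000000001) mod 2 = 0+0+0+0+0+0+0+0+0+0+0 mod 2 = 0
Codeword = 100110100011000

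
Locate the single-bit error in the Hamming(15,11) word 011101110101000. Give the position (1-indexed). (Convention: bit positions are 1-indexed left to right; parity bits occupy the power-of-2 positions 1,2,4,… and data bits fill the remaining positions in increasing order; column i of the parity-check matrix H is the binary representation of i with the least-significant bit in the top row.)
Syndrome s = H · r^T (mod 2), r = 011101110101000:
  s[0] = (101010101010101)·(011101110101000) mod 2 = 0+0+1+0+0+0+1+0+0+0+0+0+0+0+0 mod 2 = 0
  s[1] = (011001100110011)·(011101110101000) mod 2 = 0+1+1+0+0+1+1+0+0+1+0+0+0+0+0 mod 2 = 1
  s[2] = (000111100001111)·(011101110101000) mod 2 = 0+0+0+1+0+1+1+0+0+0+0+1+0+0+0 mod 2 = 0
  s[3] = (000000011111111)·(011101110101000) mod 2 = 0+0+0+0+0+0+0+1+0+1+0+1+0+0+0 mod 2 = 1
Syndrome = 0101
Column i of H is the binary representation of i, so the syndrome is the binary index of the flipped bit.
Read s = 0101 with s[0] as LSB: 0·2^0 + 1·2^1 + 0·2^2 + 1·2^3 = 10.
Error is at bit position 10.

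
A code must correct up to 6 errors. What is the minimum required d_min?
Correcting t errors requires d_min ≥ 2t + 1 = 2·6 + 1 = 13.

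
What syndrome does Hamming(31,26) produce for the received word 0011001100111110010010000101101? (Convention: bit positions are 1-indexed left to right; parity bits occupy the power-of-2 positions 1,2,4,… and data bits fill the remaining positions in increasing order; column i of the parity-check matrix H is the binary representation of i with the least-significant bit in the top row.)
Syndrome s = H · r^T (mod 2), r = 0011001100111110010010000101101:
  s[0] = (1010101010101010101010101010101)·(0011001100111110010010000101101) mod 2 = 0+0+1+0+0+0+1+0+0+0+1+0+1+0+1+0+0+0+0+0+1+0+0+0+0+0+0+0+1+0+1 mod 2 = 0
  s[1] = (0110011001100110011001100110011)·(0011001100111110010010000101101) mod 2 = 0+0+1+0+0+0+1+0+0+0+1+0+0+1+1+0+0+1+0+0+0+0+0+0+0+1+0+0+0+0+1 mod 2 = 0
  s[2] = (0001111000011110000111100001111)·(0011001100111110010010000101101) mod 2 = 0+0+0+1+0+0+1+0+0+0+0+1+1+1+1+0+0+0+0+0+1+0+0+0+0+0+0+1+1+0+1 mod 2 = 0
  s[3] = (0000000111111110000000011111111)·(0011001100111110010010000101101) mod 2 = 0+0+0+0+0+0+0+1+0+0+1+1+1+1+1+0+0+0+0+0+0+0+0+0+0+1+0+1+1+0+1 mod 2 = 0
  s[4] = (0000000000000001111111111111111)·(0011001100111110010010000101101) mod 2 = 0+0+0+0+0+0+0+0+0+0+0+0+0+0+0+0+0+1+0+0+1+0+0+0+0+1+0+1+1+0+1 mod 2 = 0
Syndrome = 00000
s = 0: no error detected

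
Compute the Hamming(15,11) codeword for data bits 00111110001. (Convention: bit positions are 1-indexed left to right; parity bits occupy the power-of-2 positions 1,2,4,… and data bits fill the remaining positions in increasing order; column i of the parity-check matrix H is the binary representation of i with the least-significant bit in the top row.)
Codeword c = d · G (mod 2), d = 00111110001:
  c[0] = d·G[:,0] = (00111110001)·(11011010101) mod 2 = 0+0+0+1+1+0+1+0+0+0+1 mod 2 = 0
  c[1] = d·G[:,1] = (00111110001)·(10110110011) mod 2 = 0+0+1+1+0+1+1+0+0+0+1 mod 2 = 1
  c[2] = d·G[:,2] = (00111110001)·(10000000000) mod 2 = 0+0+0+0+0+0+0+0+0+0+0 mod 2 = 0
  c[3] = d·G[:,3] = (00111110001)·(01110001111) mod 2 = 0+0+1+1+0+0+0+0+0+0+1 mod 2 = 1
  c[4] = d·G[:,4] = (00111110001)·(01000000000) mod 2 = 0+0+0+0+0+0+0+0+0+0+0 mod 2 = 0
  c[5] = d·G[:,5] = (00111110001)·(00100000000) mod 2 = 0+0+1+0+0+0+0+0+0+0+0 mod 2 = 1
  c[6] = d·G[:,6] = (00111110001)·(00010000000) mod 2 = 0+0+0+1+0+0+0+0+0+0+0 mod 2 = 1
  c[7] = d·G[:,7] = (00111110001)·(00001111111) mod 2 = 0+0+0+0+1+1+1+0+0+0+1 mod 2 = 0
  c[8] = d·G[:,8] = (00111110001)·(00001000000) mod 2 = 0+0+0+0+1+0+0+0+0+0+0 mod 2 = 1
  c[9] = d·G[:,9] = (00111110001)·(00000100000) mod 2 = 0+0+0+0+0+1+0+0+0+0+0 mod 2 = 1
  c[10] = d·G[:,10] = (00111110001)·(00000010000) mod 2 = 0+0+0+0+0+0+1+0+0+0+0 mod 2 = 1
  c[11] = d·G[:,11] = (00111110001)·(00000001000) mod 2 = 0+0+0+0+0+0+0+0+0+0+0 mod 2 = 0
  c[12] = d·G[:,12] = (00111110001)·(00000000100) mod 2 = 0+0+0+0+0+0+0+0+0+0+0 mod 2 = 0
  c[13] = d·G[:,13] = (00111110001)·(00000000010) mod 2 = 0+0+0+0+0+0+0+0+0+0+0 mod 2 = 0
  c[14] = d·G[:,14] = (00111110001)·(00000000001) mod 2 = 0+0+0+0+0+0+0+0+0+0+1 mod 2 = 1
Codeword = 010101101110001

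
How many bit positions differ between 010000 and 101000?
XOR = 111000, count of 1s = 3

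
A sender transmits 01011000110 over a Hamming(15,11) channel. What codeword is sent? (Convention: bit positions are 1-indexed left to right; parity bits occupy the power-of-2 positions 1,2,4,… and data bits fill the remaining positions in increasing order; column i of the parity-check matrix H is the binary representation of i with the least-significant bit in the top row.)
Codeword c = d · G (mod 2), d = 01011000110:
  c[0] = d·G[:,0] = (01011000110)·(11011010101) mod 2 = 0+1+0+1+1+0+0+0+1+0+0 mod 2 = 0
  c[1] = d·G[:,1] = (01011000110)·(10110110011) mod 2 = 0+0+0+1+0+0+0+0+0+1+0 mod 2 = 0
  c[2] = d·G[:,2] = (01011000110)·(10000000000) mod 2 = 0+0+0+0+0+0+0+0+0+0+0 mod 2 = 0
  c[3] = d·G[:,3] = (01011000110)·(01110001111) mod 2 = 0+1+0+1+0+0+0+0+1+1+0 mod 2 = 0
  c[4] = d·G[:,4] = (01011000110)·(01000000000) mod 2 = 0+1+0+0+0+0+0+0+0+0+0 mod 2 = 1
  c[5] = d·G[:,5] = (01011000110)·(00100000000) mod 2 = 0+0+0+0+0+0+0+0+0+0+0 mod 2 = 0
  c[6] = d·G[:,6] = (01011000110)·(00010000000) mod 2 = 0+0+0+1+0+0+0+0+0+0+0 mod 2 = 1
  c[7] = d·G[:,7] = (01011000110)·(00001111111) mod 2 = 0+0+0+0+1+0+0+0+1+1+0 mod 2 = 1
  c[8] = d·G[:,8] = (01011000110)·(00001000000) mod 2 = 0+0+0+0+1+0+0+0+0+0+0 mod 2 = 1
  c[9] = d·G[:,9] = (01011000110)·(00000100000) mod 2 = 0+0+0+0+0+0+0+0+0+0+0 mod 2 = 0
  c[10] = d·G[:,10] = (01011000110)·(00000010000) mod 2 = 0+0+0+0+0+0+0+0+0+0+0 mod 2 = 0
  c[11] = d·G[:,11] = (01011000110)·(00000001000) mod 2 = 0+0+0+0+0+0+0+0+0+0+0 mod 2 = 0
  c[12] = d·G[:,12] = (01011000110)·(00000000100) mod 2 = 0+0+0+0+0+0+0+0+1+0+0 mod 2 = 1
  c[13] = d·G[:,13] = (01011000110)·(00000000010) mod 2 = 0+0+0+0+0+0+0+0+0+1+0 mod 2 = 1
  c[14] = d·G[:,14] = (01011000110)·(00000000001) mod 2 = 0+0+0+0+0+0+0+0+0+0+0 mod 2 = 0
Codeword = 000010111000110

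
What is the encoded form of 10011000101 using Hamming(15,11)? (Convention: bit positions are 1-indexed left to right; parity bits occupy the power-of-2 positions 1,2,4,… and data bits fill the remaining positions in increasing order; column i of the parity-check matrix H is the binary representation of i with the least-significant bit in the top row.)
Codeword c = d · G (mod 2), d = 10011000101:
  c[0] = d·G[:,0] = (10011000101)·(11011010101) mod 2 = 1+0+0+1+1+0+0+0+1+0+1 mod 2 = 1
  c[1] = d·G[:,1] = (10011000101)·(10110110011) mod 2 = 1+0+0+1+0+0+0+0+0+0+1 mod 2 = 1
  c[2] = d·G[:,2] = (10011000101)·(10000000000) mod 2 = 1+0+0+0+0+0+0+0+0+0+0 mod 2 = 1
  c[3] = d·G[:,3] = (10011000101)·(01110001111) mod 2 = 0+0+0+1+0+0+0+0+1+0+1 mod 2 = 1
  c[4] = d·G[:,4] = (10011000101)·(01000000000) mod 2 = 0+0+0+0+0+0+0+0+0+0+0 mod 2 = 0
  c[5] = d·G[:,5] = (10011000101)·(00100000000) mod 2 = 0+0+0+0+0+0+0+0+0+0+0 mod 2 = 0
  c[6] = d·G[:,6] = (10011000101)·(00010000000) mod 2 = 0+0+0+1+0+0+0+0+0+0+0 mod 2 = 1
  c[7] = d·G[:,7] = (10011000101)·(00001111111) mod 2 = 0+0+0+0+1+0+0+0+1+0+1 mod 2 = 1
  c[8] = d·G[:,8] = (10011000101)·(00001000000) mod 2 = 0+0+0+0+1+0+0+0+0+0+0 mod 2 = 1
  c[9] = d·G[:,9] = (10011000101)·(00000100000) mod 2 = 0+0+0+0+0+0+0+0+0+0+0 mod 2 = 0
  c[10] = d·G[:,10] = (10011000101)·(00000010000) mod 2 = 0+0+0+0+0+0+0+0+0+0+0 mod 2 = 0
  c[11] = d·G[:,11] = (10011000101)·(00000001000) mod 2 = 0+0+0+0+0+0+0+0+0+0+0 mod 2 = 0
  c[12] = d·G[:,12] = (10011000101)·(00000000100) mod 2 = 0+0+0+0+0+0+0+0+1+0+0 mod 2 = 1
  c[13] = d·G[:,13] = (10011000101)·(00000000010) mod 2 = 0+0+0+0+0+0+0+0+0+0+0 mod 2 = 0
  c[14] = d·G[:,14] = (10011000101)·(00000000001) mod 2 = 0+0+0+0+0+0+0+0+0+0+1 mod 2 = 1
Codeword = 111100111000101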